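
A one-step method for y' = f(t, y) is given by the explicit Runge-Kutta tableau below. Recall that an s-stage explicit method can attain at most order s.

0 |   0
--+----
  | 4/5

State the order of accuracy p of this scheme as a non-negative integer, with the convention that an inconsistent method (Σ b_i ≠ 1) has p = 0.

b = (4/5)
c = (0)
Σ b_i: 4/5·1 = 4/5 ≠ 1 ⇒ order 0.

0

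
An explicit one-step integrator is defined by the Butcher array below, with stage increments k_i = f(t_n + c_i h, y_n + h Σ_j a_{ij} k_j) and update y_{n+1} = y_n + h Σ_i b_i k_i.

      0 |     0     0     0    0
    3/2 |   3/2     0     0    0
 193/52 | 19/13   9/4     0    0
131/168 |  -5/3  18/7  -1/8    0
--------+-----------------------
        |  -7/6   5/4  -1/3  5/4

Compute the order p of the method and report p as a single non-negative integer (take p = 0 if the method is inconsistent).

1

b = (-7/6, 5/4, -1/3, 5/4)
c = (0, 3/2, 193/52, 131/168)
Ac = (0, 0, 27/8, 9881/2912)
Σ b_i: (-7/6)·1 + 5/4·1 + (-1/3)·1 + 5/4·1 = 1 ✓
b·c: 5/4·3/2 + (-1/3)·193/52 + 5/4·131/168 = 14087/8736 ≠ 1/2 ⇒ order 1.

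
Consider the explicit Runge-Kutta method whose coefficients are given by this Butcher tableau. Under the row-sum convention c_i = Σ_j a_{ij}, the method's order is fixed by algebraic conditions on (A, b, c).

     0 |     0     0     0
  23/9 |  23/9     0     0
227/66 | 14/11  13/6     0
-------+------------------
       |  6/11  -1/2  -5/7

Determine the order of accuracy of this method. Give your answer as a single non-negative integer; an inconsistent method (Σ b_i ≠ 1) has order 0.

0

b = (6/11, -1/2, -5/7)
c = (0, 23/9, 227/66)
Ac = (0, 0, 299/54)
Σ b_i: 6/11·1 + (-1/2)·1 + (-5/7)·1 = -103/154 ≠ 1 ⇒ order 0.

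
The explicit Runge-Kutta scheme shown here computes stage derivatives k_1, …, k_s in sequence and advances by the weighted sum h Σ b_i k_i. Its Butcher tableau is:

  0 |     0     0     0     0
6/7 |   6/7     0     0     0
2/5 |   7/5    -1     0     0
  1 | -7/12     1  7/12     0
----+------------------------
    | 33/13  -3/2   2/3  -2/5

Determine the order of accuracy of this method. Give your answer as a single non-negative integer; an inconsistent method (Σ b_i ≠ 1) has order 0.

b = (33/13, -3/2, 2/3, -2/5)
c = (0, 6/7, 2/5, 1)
Ac = (0, 0, -6/7, 229/210)
Σ b_i: 33/13·1 + (-3/2)·1 + 2/3·1 + (-2/5)·1 = 509/390 ≠ 1 ⇒ order 0.

0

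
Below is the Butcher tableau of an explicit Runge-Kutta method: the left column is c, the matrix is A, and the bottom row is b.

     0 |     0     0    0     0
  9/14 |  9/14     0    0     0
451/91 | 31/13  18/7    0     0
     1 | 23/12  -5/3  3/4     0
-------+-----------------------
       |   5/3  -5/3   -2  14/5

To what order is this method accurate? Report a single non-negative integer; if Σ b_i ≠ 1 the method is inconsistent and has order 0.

b = (5/3, -5/3, -2, 14/5)
c = (0, 9/14, 451/91, 1)
Ac = (0, 0, 81/49, 963/364)
Σ b_i: 5/3·1 + (-5/3)·1 + (-2)·1 + 14/5·1 = 4/5 ≠ 1 ⇒ order 0.

0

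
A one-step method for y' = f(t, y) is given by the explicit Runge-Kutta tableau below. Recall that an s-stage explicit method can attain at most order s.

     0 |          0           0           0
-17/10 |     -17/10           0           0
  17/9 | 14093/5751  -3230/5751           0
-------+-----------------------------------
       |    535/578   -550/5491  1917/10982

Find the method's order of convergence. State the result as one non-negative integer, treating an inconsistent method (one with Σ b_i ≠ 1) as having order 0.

3

b = (535/578, -550/5491, 1917/10982)
c = (0, -17/10, 17/9)
Ac = (0, 0, 5491/5751)
Σ b_i: 535/578·1 + (-550/5491)·1 + 1917/10982·1 = 1 ✓
b·c: (-550/5491)·(-17/10) + 1917/10982·17/9 = 1/2 ✓
b·c²: (-550/5491)·289/100 + 1917/10982·289/81 = 1/3 ✓
b·Ac: 1917/10982·5491/5751 = 1/6 ✓; 3 stages ⇒ order 3.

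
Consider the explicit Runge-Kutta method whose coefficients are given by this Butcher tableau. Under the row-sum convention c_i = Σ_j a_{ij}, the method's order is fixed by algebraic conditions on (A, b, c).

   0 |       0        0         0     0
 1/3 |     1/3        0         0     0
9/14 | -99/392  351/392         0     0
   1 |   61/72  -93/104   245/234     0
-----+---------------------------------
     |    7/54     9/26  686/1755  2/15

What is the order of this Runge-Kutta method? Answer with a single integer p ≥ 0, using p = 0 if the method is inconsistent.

4

b = (7/54, 9/26, 686/1755, 2/15)
c = (0, 1/3, 9/14, 1)
Ac = (0, 0, 117/392, 3/8)
Σ b_i: 7/54·1 + 9/26·1 + 686/1755·1 + 2/15·1 = 1 ✓
b·c: 9/26·1/3 + 686/1755·9/14 + 2/15·1 = 1/2 ✓
b·c²: 9/26·1/9 + 686/1755·81/196 + 2/15·1 = 1/3 ✓
b·Ac: 686/1755·117/392 + 2/15·3/8 = 1/6 ✓
b·c³: 9/26·1/27 + 686/1755·729/2744 + 2/15·1 = 1/4 ✓
b·(c∘Ac): 686/1755·1053/5488 + 2/15·3/8 = 1/8 ✓
b·Ac²: 686/1755·39/392 + 2/15·1/3 = 1/12 ✓
b·A²c: 2/15·5/16 = 1/24 ✓; 4 stages ⇒ order 4.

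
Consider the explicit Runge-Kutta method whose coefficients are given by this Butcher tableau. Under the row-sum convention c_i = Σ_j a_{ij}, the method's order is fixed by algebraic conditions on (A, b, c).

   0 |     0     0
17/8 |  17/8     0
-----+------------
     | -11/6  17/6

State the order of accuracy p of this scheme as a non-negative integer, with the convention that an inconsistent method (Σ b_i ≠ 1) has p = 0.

1

b = (-11/6, 17/6)
c = (0, 17/8)
Σ b_i: (-11/6)·1 + 17/6·1 = 1 ✓
b·c: 17/6·17/8 = 289/48 ≠ 1/2 ⇒ order 1.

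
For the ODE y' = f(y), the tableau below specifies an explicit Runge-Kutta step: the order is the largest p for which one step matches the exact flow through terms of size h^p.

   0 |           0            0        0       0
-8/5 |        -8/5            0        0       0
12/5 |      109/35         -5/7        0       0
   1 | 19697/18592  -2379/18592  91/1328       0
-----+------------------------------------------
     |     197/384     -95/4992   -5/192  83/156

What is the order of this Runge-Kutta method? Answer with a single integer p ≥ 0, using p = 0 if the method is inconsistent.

4

b = (197/384, -95/4992, -5/192, 83/156)
c = (0, -8/5, 12/5, 1)
Ac = (0, 0, 8/7, 429/1162)
Σ b_i: 197/384·1 + (-95/4992)·1 + (-5/192)·1 + 83/156·1 = 1 ✓
b·c: (-95/4992)·(-8/5) + (-5/192)·12/5 + 83/156·1 = 1/2 ✓
b·c²: (-95/4992)·64/25 + (-5/192)·144/25 + 83/156·1 = 1/3 ✓
b·Ac: (-5/192)·8/7 + 83/156·429/1162 = 1/6 ✓
b·c³: (-95/4992)·(-512/125) + (-5/192)·1728/125 + 83/156·1 = 1/4 ✓
b·(c∘Ac): (-5/192)·96/35 + 83/156·429/1162 = 1/8 ✓
b·Ac²: (-5/192)·(-64/35) + 83/156·39/581 = 1/12 ✓
b·A²c: 83/156·13/166 = 1/24 ✓; 4 stages ⇒ order 4.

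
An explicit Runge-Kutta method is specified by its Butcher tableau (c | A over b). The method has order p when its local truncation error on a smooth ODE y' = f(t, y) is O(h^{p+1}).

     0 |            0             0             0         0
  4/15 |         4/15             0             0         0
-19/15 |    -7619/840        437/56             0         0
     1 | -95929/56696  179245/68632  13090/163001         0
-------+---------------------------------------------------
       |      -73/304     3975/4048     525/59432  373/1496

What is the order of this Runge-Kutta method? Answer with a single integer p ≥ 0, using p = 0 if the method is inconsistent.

b = (-73/304, 3975/4048, 525/59432, 373/1496)
c = (0, 4/15, -19/15, 1)
Ac = (0, 0, 437/210, 1331/2238)
Σ b_i: (-73/304)·1 + 3975/4048·1 + 525/59432·1 + 373/1496·1 = 1 ✓
b·c: 3975/4048·4/15 + 525/59432·(-19/15) + 373/1496·1 = 1/2 ✓
b·c²: 3975/4048·16/225 + 525/59432·361/225 + 373/1496·1 = 1/3 ✓
b·Ac: 525/59432·437/210 + 373/1496·1331/2238 = 1/6 ✓
b·c³: 3975/4048·64/3375 + 525/59432·(-6859/3375) + 373/1496·1 = 1/4 ✓
b·(c∘Ac): 525/59432·(-8303/3150) + 373/1496·1331/2238 = 1/8 ✓
b·Ac²: 525/59432·874/1575 + 373/1496·352/1119 = 1/12 ✓
b·A²c: 373/1496·187/1119 = 1/24 ✓; 4 stages ⇒ order 4.

4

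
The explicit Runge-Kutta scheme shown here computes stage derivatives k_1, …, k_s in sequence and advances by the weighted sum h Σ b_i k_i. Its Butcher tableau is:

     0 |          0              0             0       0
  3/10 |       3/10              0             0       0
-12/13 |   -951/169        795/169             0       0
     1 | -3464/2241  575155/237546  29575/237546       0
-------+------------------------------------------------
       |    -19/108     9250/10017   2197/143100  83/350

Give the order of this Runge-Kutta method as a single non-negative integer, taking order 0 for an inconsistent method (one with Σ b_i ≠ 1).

4

b = (-19/108, 9250/10017, 2197/143100, 83/350)
c = (0, 3/10, -12/13, 1)
Ac = (0, 0, 477/338, 203/332)
Σ b_i: (-19/108)·1 + 9250/10017·1 + 2197/143100·1 + 83/350·1 = 1 ✓
b·c: 9250/10017·3/10 + 2197/143100·(-12/13) + 83/350·1 = 1/2 ✓
b·c²: 9250/10017·9/100 + 2197/143100·144/169 + 83/350·1 = 1/3 ✓
b·Ac: 2197/143100·477/338 + 83/350·203/332 = 1/6 ✓
b·c³: 9250/10017·27/1000 + 2197/143100·(-1728/2197) + 83/350·1 = 1/4 ✓
b·(c∘Ac): 2197/143100·(-2862/2197) + 83/350·203/332 = 1/8 ✓
b·Ac²: 2197/143100·1431/3380 + 83/350·3227/9960 = 1/12 ✓
b·A²c: 83/350·175/996 = 1/24 ✓; 4 stages ⇒ order 4.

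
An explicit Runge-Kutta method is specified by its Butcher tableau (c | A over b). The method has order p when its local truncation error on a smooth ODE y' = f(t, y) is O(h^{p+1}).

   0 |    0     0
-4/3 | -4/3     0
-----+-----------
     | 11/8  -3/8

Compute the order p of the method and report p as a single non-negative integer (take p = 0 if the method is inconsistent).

2

b = (11/8, -3/8)
c = (0, -4/3)
Σ b_i: 11/8·1 + (-3/8)·1 = 1 ✓
b·c: (-3/8)·(-4/3) = 1/2 ✓; 2 stages ⇒ order 2.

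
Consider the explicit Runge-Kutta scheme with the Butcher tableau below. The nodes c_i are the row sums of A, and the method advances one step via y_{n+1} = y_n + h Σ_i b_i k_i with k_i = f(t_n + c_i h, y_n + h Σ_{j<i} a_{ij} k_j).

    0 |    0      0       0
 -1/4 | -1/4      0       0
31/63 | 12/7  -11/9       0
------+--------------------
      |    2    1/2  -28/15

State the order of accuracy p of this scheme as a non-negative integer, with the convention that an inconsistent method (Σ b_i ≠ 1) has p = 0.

b = (2, 1/2, -28/15)
c = (0, -1/4, 31/63)
Ac = (0, 0, 11/36)
Σ b_i: 2·1 + 1/2·1 + (-28/15)·1 = 19/30 ≠ 1 ⇒ order 0.

0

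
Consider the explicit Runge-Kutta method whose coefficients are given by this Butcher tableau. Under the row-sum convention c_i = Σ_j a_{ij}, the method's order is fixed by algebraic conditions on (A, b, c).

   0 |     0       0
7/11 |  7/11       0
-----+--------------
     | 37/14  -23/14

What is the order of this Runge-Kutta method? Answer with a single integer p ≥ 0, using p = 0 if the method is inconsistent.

1

b = (37/14, -23/14)
c = (0, 7/11)
Σ b_i: 37/14·1 + (-23/14)·1 = 1 ✓
b·c: (-23/14)·7/11 = -23/22 ≠ 1/2 ⇒ order 1.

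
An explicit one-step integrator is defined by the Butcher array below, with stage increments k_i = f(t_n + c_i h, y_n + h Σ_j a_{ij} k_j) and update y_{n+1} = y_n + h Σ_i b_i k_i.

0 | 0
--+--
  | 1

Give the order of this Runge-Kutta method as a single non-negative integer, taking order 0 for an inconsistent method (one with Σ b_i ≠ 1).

1

b = (1)
c = (0)
Σ b_i: 1·1 = 1 ✓; 1 stage ⇒ order 1.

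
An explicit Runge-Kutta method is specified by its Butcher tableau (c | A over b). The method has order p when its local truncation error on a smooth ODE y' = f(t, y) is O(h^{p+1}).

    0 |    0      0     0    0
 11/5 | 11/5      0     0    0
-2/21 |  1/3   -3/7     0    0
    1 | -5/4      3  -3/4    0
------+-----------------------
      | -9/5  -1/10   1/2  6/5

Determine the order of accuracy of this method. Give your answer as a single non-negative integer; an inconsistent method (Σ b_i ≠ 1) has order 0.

b = (-9/5, -1/10, 1/2, 6/5)
c = (0, 11/5, -2/21, 1)
Ac = (0, 0, -33/35, 467/70)
Σ b_i: (-9/5)·1 + (-1/10)·1 + 1/2·1 + 6/5·1 = -1/5 ≠ 1 ⇒ order 0.

0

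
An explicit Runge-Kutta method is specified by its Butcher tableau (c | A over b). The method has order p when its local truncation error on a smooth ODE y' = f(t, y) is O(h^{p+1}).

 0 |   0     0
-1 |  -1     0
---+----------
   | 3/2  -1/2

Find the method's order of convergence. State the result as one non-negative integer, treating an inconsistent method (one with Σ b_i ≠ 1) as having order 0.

b = (3/2, -1/2)
c = (0, -1)
Σ b_i: 3/2·1 + (-1/2)·1 = 1 ✓
b·c: (-1/2)·(-1) = 1/2 ✓; 2 stages ⇒ order 2.

2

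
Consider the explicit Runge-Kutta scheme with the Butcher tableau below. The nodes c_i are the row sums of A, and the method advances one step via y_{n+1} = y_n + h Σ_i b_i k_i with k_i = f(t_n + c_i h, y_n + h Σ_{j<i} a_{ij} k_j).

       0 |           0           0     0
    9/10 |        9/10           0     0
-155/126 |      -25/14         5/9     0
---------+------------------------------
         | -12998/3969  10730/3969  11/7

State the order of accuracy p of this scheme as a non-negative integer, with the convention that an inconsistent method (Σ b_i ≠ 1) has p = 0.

2

b = (-12998/3969, 10730/3969, 11/7)
c = (0, 9/10, -155/126)
Ac = (0, 0, 1/2)
Σ b_i: (-12998/3969)·1 + 10730/3969·1 + 11/7·1 = 1 ✓
b·c: 10730/3969·9/10 + 11/7·(-155/126) = 1/2 ✓
b·c²: 10730/3969·81/100 + 11/7·24025/15876 = 2538157/555660 ≠ 1/3 ⇒ order 2.
b·Ac: 11/7·1/2 = 11/14 ≠ 1/6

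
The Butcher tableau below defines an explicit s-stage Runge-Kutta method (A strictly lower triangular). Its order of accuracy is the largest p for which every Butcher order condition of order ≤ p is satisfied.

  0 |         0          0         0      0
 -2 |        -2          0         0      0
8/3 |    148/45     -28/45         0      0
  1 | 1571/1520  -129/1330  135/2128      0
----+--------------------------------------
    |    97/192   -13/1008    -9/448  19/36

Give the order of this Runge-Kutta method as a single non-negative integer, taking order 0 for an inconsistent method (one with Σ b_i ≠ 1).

4

b = (97/192, -13/1008, -9/448, 19/36)
c = (0, -2, 8/3, 1)
Ac = (0, 0, 56/45, 69/190)
Σ b_i: 97/192·1 + (-13/1008)·1 + (-9/448)·1 + 19/36·1 = 1 ✓
b·c: (-13/1008)·(-2) + (-9/448)·8/3 + 19/36·1 = 1/2 ✓
b·c²: (-13/1008)·4 + (-9/448)·64/9 + 19/36·1 = 1/3 ✓
b·Ac: (-9/448)·56/45 + 19/36·69/190 = 1/6 ✓
b·c³: (-13/1008)·(-8) + (-9/448)·512/27 + 19/36·1 = 1/4 ✓
b·(c∘Ac): (-9/448)·448/135 + 19/36·69/190 = 1/8 ✓
b·Ac²: (-9/448)·(-112/45) + 19/36·6/95 = 1/12 ✓
b·A²c: 19/36·3/38 = 1/24 ✓; 4 stages ⇒ order 4.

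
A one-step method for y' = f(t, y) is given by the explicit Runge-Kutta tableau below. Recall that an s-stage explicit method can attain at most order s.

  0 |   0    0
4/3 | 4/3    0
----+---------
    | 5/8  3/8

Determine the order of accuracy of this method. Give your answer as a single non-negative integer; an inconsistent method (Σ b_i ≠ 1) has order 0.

b = (5/8, 3/8)
c = (0, 4/3)
Σ b_i: 5/8·1 + 3/8·1 = 1 ✓
b·c: 3/8·4/3 = 1/2 ✓; 2 stages ⇒ order 2.

2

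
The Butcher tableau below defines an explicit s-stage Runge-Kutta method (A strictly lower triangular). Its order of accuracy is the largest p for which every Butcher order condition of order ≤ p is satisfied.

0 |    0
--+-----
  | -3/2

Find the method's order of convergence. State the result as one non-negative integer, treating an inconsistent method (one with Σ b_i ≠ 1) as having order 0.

b = (-3/2)
c = (0)
Σ b_i: (-3/2)·1 = -3/2 ≠ 1 ⇒ order 0.

0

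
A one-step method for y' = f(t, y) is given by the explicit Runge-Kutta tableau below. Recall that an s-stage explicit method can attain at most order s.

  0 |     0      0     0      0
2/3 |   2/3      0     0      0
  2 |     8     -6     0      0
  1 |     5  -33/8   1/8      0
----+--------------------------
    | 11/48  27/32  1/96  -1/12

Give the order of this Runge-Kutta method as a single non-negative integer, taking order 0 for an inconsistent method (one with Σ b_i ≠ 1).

4

b = (11/48, 27/32, 1/96, -1/12)
c = (0, 2/3, 2, 1)
Ac = (0, 0, -4, -5/2)
Σ b_i: 11/48·1 + 27/32·1 + 1/96·1 + (-1/12)·1 = 1 ✓
b·c: 27/32·2/3 + 1/96·2 + (-1/12)·1 = 1/2 ✓
b·c²: 27/32·4/9 + 1/96·4 + (-1/12)·1 = 1/3 ✓
b·Ac: 1/96·(-4) + (-1/12)·(-5/2) = 1/6 ✓
b·c³: 27/32·8/27 + 1/96·8 + (-1/12)·1 = 1/4 ✓
b·(c∘Ac): 1/96·(-8) + (-1/12)·(-5/2) = 1/8 ✓
b·Ac²: 1/96·(-8/3) + (-1/12)·(-4/3) = 1/12 ✓
b·A²c: (-1/12)·(-1/2) = 1/24 ✓; 4 stages ⇒ order 4.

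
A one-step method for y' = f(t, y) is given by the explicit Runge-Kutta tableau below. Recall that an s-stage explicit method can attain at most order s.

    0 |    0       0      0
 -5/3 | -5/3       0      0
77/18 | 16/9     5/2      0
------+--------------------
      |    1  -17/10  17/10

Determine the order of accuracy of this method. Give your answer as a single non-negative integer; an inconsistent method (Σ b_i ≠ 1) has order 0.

1

b = (1, -17/10, 17/10)
c = (0, -5/3, 77/18)
Ac = (0, 0, -25/6)
Σ b_i: 1·1 + (-17/10)·1 + 17/10·1 = 1 ✓
b·c: (-17/10)·(-5/3) + 17/10·77/18 = 1819/180 ≠ 1/2 ⇒ order 1.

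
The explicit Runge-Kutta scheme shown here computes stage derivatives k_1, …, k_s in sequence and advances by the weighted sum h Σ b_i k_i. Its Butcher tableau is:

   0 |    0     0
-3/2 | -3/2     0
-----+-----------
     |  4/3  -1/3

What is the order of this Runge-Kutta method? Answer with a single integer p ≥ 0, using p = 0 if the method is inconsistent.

2

b = (4/3, -1/3)
c = (0, -3/2)
Σ b_i: 4/3·1 + (-1/3)·1 = 1 ✓
b·c: (-1/3)·(-3/2) = 1/2 ✓; 2 stages ⇒ order 2.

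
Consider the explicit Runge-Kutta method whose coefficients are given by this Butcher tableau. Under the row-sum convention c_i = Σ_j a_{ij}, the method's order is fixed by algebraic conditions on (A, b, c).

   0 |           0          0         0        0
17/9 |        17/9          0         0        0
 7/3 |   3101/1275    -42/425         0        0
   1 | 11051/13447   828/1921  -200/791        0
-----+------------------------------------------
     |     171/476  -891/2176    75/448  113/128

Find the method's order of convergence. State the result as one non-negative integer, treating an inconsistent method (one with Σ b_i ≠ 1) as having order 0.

4

b = (171/476, -891/2176, 75/448, 113/128)
c = (0, 17/9, 7/3, 1)
Ac = (0, 0, -14/75, 76/339)
Σ b_i: 171/476·1 + (-891/2176)·1 + 75/448·1 + 113/128·1 = 1 ✓
b·c: (-891/2176)·17/9 + 75/448·7/3 + 113/128·1 = 1/2 ✓
b·c²: (-891/2176)·289/81 + 75/448·49/9 + 113/128·1 = 1/3 ✓
b·Ac: 75/448·(-14/75) + 113/128·76/339 = 1/6 ✓
b·c³: (-891/2176)·4913/729 + 75/448·343/27 + 113/128·1 = 1/4 ✓
b·(c∘Ac): 75/448·(-98/225) + 113/128·76/339 = 1/8 ✓
b·Ac²: 75/448·(-238/675) + 113/128·164/1017 = 1/12 ✓
b·A²c: 113/128·16/339 = 1/24 ✓; 4 stages ⇒ order 4.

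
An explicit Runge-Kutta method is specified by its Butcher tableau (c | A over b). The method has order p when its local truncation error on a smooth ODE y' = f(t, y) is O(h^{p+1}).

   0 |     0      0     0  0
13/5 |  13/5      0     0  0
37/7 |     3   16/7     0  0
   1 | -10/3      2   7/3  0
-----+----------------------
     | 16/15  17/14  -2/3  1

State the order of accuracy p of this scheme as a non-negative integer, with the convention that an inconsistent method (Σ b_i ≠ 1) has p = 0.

0

b = (16/15, 17/14, -2/3, 1)
c = (0, 13/5, 37/7, 1)
Ac = (0, 0, 208/35, 263/15)
Σ b_i: 16/15·1 + 17/14·1 + (-2/3)·1 + 1·1 = 183/70 ≠ 1 ⇒ order 0.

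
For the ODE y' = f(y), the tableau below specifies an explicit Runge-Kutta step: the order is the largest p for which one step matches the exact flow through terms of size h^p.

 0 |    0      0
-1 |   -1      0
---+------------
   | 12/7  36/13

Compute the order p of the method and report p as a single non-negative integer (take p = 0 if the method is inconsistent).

0

b = (12/7, 36/13)
c = (0, -1)
Σ b_i: 12/7·1 + 36/13·1 = 408/91 ≠ 1 ⇒ order 0.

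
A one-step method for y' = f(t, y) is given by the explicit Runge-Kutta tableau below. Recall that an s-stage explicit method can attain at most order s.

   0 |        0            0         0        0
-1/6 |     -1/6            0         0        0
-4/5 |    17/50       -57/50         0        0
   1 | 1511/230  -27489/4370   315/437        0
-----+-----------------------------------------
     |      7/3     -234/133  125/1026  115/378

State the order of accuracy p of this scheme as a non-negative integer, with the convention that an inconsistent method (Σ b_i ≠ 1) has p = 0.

b = (7/3, -234/133, 125/1026, 115/378)
c = (0, -1/6, -4/5, 1)
Ac = (0, 0, 19/100, 217/460)
Σ b_i: 7/3·1 + (-234/133)·1 + 125/1026·1 + 115/378·1 = 1 ✓
b·c: (-234/133)·(-1/6) + 125/1026·(-4/5) + 115/378·1 = 1/2 ✓
b·c²: (-234/133)·1/36 + 125/1026·16/25 + 115/378·1 = 1/3 ✓
b·Ac: 125/1026·19/100 + 115/378·217/460 = 1/6 ✓
b·c³: (-234/133)·(-1/216) + 125/1026·(-64/125) + 115/378·1 = 1/4 ✓
b·(c∘Ac): 125/1026·(-19/125) + 115/378·217/460 = 1/8 ✓
b·Ac²: 125/1026·(-19/600) + 115/378·791/2760 = 1/12 ✓
b·A²c: 115/378·63/460 = 1/24 ✓; 4 stages ⇒ order 4.

4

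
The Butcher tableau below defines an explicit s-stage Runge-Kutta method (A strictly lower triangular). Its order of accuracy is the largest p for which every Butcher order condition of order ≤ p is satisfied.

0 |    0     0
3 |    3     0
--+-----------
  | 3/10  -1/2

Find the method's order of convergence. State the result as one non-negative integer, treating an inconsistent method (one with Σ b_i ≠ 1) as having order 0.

b = (3/10, -1/2)
c = (0, 3)
Σ b_i: 3/10·1 + (-1/2)·1 = -1/5 ≠ 1 ⇒ order 0.

0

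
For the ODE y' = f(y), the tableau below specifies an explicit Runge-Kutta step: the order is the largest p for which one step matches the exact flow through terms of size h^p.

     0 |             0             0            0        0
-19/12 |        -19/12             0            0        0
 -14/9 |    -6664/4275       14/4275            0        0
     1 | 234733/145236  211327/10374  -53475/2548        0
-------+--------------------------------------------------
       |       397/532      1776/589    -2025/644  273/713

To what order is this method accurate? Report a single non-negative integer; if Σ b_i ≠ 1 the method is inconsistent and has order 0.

b = (397/532, 1776/589, -2025/644, 273/713)
c = (0, -19/12, -14/9, 1)
Ac = (0, 0, -7/1350, 2573/6552)
Σ b_i: 397/532·1 + 1776/589·1 + (-2025/644)·1 + 273/713·1 = 1 ✓
b·c: 1776/589·(-19/12) + (-2025/644)·(-14/9) + 273/713·1 = 1/2 ✓
b·c²: 1776/589·361/144 + (-2025/644)·196/81 + 273/713·1 = 1/3 ✓
b·Ac: (-2025/644)·(-7/1350) + 273/713·2573/6552 = 1/6 ✓
b·c³: 1776/589·(-6859/1728) + (-2025/644)·(-2744/729) + 273/713·1 = 1/4 ✓
b·(c∘Ac): (-2025/644)·49/6075 + 273/713·2573/6552 = 1/8 ✓
b·Ac²: (-2025/644)·133/16200 + 273/713·7471/26208 = 1/12 ✓
b·A²c: 273/713·713/6552 = 1/24 ✓; 4 stages ⇒ order 4.

4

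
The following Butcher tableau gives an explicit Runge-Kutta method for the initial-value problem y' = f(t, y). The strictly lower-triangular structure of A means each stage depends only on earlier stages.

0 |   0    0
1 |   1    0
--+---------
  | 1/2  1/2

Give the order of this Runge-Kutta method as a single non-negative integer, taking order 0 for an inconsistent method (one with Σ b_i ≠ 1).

b = (1/2, 1/2)
c = (0, 1)
Σ b_i: 1/2·1 + 1/2·1 = 1 ✓
b·c: 1/2·1 = 1/2 ✓; 2 stages ⇒ order 2.

2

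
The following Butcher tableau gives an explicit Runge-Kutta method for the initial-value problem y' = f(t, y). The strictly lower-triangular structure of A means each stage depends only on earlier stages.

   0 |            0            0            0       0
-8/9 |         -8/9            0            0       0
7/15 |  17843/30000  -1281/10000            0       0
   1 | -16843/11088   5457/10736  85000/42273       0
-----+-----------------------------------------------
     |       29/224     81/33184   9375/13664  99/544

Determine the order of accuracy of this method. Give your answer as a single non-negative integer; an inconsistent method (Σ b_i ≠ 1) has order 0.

b = (29/224, 81/33184, 9375/13664, 99/544)
c = (0, -8/9, 7/15, 1)
Ac = (0, 0, 427/3750, 289/594)
Σ b_i: 29/224·1 + 81/33184·1 + 9375/13664·1 + 99/544·1 = 1 ✓
b·c: 81/33184·(-8/9) + 9375/13664·7/15 + 99/544·1 = 1/2 ✓
b·c²: 81/33184·64/81 + 9375/13664·49/225 + 99/544·1 = 1/3 ✓
b·Ac: 9375/13664·427/3750 + 99/544·289/594 = 1/6 ✓
b·c³: 81/33184·(-512/729) + 9375/13664·343/3375 + 99/544·1 = 1/4 ✓
b·(c∘Ac): 9375/13664·2989/56250 + 99/544·289/594 = 1/8 ✓
b·Ac²: 9375/13664·(-1708/16875) + 99/544·68/81 = 1/12 ✓
b·A²c: 99/544·68/297 = 1/24 ✓; 4 stages ⇒ order 4.

4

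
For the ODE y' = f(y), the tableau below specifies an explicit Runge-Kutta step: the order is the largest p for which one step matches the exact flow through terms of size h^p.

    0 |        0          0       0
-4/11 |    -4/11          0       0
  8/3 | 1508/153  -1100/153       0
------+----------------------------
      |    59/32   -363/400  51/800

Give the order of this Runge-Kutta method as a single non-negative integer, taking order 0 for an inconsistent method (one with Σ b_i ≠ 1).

b = (59/32, -363/400, 51/800)
c = (0, -4/11, 8/3)
Ac = (0, 0, 400/153)
Σ b_i: 59/32·1 + (-363/400)·1 + 51/800·1 = 1 ✓
b·c: (-363/400)·(-4/11) + 51/800·8/3 = 1/2 ✓
b·c²: (-363/400)·16/121 + 51/800·64/9 = 1/3 ✓
b·Ac: 51/800·400/153 = 1/6 ✓; 3 stages ⇒ order 3.

3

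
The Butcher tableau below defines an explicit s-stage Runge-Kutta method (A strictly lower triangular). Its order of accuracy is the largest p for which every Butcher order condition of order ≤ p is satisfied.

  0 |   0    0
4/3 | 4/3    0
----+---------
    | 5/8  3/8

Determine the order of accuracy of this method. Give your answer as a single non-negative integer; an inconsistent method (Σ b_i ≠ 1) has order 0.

b = (5/8, 3/8)
c = (0, 4/3)
Σ b_i: 5/8·1 + 3/8·1 = 1 ✓
b·c: 3/8·4/3 = 1/2 ✓; 2 stages ⇒ order 2.

2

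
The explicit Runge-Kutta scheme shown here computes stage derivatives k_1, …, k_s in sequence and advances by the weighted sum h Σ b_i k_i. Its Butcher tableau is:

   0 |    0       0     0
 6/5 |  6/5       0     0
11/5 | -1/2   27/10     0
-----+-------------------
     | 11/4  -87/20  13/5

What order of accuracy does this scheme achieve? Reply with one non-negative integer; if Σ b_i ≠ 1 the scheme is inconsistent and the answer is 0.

2

b = (11/4, -87/20, 13/5)
c = (0, 6/5, 11/5)
Ac = (0, 0, 81/25)
Σ b_i: 11/4·1 + (-87/20)·1 + 13/5·1 = 1 ✓
b·c: (-87/20)·6/5 + 13/5·11/5 = 1/2 ✓
b·c²: (-87/20)·36/25 + 13/5·121/25 = 158/25 ≠ 1/3 ⇒ order 2.
b·Ac: 13/5·81/25 = 1053/125 ≠ 1/6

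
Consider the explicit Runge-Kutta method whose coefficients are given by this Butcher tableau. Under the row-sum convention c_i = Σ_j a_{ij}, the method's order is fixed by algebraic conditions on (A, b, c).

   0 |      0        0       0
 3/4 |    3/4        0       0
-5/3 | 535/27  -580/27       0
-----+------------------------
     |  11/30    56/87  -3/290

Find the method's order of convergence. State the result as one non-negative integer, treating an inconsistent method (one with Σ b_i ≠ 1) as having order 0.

3

b = (11/30, 56/87, -3/290)
c = (0, 3/4, -5/3)
Ac = (0, 0, -145/9)
Σ b_i: 11/30·1 + 56/87·1 + (-3/290)·1 = 1 ✓
b·c: 56/87·3/4 + (-3/290)·(-5/3) = 1/2 ✓
b·c²: 56/87·9/16 + (-3/290)·25/9 = 1/3 ✓
b·Ac: (-3/290)·(-145/9) = 1/6 ✓; 3 stages ⇒ order 3.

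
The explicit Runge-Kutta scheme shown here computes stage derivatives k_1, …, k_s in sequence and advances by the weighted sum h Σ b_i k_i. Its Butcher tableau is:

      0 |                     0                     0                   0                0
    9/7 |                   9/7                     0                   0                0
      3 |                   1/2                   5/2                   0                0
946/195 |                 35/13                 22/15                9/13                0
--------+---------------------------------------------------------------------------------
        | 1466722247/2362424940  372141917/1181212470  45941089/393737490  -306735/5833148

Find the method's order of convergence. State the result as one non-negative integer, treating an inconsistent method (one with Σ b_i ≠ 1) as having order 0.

b = (1466722247/2362424940, 372141917/1181212470, 45941089/393737490, -306735/5833148)
c = (0, 9/7, 3, 946/195)
Ac = (0, 0, 45/14, 1803/455)
Σ b_i: 1466722247/2362424940·1 + 372141917/1181212470·1 + 45941089/393737490·1 + (-306735/5833148)·1 = 1 ✓
b·c: 372141917/1181212470·9/7 + 45941089/393737490·3 + (-306735/5833148)·946/195 = 1/2 ✓
b·c²: 372141917/1181212470·81/49 + 45941089/393737490·9 + (-306735/5833148)·894916/38025 = 1/3 ✓
b·Ac: 45941089/393737490·45/14 + (-306735/5833148)·1803/455 = 1/6 ✓
b·c³: 372141917/1181212470·729/343 + 45941089/393737490·27 + (-306735/5833148)·846590536/7414875 = -65208031648/29858426325 ≠ 1/4 ⇒ order 3.
b·(c∘Ac): 45941089/393737490·135/14 + (-306735/5833148)·568546/29575 = 23323247/204160180 ≠ 1/8
b·Ac²: 45941089/393737490·405/98 + (-306735/5833148)·27567/3185 = 552471/20416018 ≠ 1/12
b·A²c: (-306735/5833148)·405/182 = -9555975/81664072 ≠ 1/24

3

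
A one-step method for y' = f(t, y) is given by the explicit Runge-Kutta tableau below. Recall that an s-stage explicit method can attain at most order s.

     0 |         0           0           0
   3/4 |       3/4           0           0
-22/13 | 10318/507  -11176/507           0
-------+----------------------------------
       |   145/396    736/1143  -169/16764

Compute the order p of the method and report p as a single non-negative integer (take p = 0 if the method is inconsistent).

3

b = (145/396, 736/1143, -169/16764)
c = (0, 3/4, -22/13)
Ac = (0, 0, -2794/169)
Σ b_i: 145/396·1 + 736/1143·1 + (-169/16764)·1 = 1 ✓
b·c: 736/1143·3/4 + (-169/16764)·(-22/13) = 1/2 ✓
b·c²: 736/1143·9/16 + (-169/16764)·484/169 = 1/3 ✓
b·Ac: (-169/16764)·(-2794/169) = 1/6 ✓; 3 stages ⇒ order 3.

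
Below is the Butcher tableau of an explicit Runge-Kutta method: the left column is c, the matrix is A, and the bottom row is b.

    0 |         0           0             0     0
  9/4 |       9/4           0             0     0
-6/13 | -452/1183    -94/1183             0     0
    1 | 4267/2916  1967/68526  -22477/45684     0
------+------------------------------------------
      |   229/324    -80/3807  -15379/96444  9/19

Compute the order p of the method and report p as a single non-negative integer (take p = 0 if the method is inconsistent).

4

b = (229/324, -80/3807, -15379/96444, 9/19)
c = (0, 9/4, -6/13, 1)
Ac = (0, 0, -423/2366, 7/24)
Σ b_i: 229/324·1 + (-80/3807)·1 + (-15379/96444)·1 + 9/19·1 = 1 ✓
b·c: (-80/3807)·9/4 + (-15379/96444)·(-6/13) + 9/19·1 = 1/2 ✓
b·c²: (-80/3807)·81/16 + (-15379/96444)·36/169 + 9/19·1 = 1/3 ✓
b·Ac: (-15379/96444)·(-423/2366) + 9/19·7/24 = 1/6 ✓
b·c³: (-80/3807)·729/64 + (-15379/96444)·(-216/2197) + 9/19·1 = 1/4 ✓
b·(c∘Ac): (-15379/96444)·1269/15379 + 9/19·7/24 = 1/8 ✓
b·Ac²: (-15379/96444)·(-3807/9464) + 9/19·35/864 = 1/12 ✓
b·A²c: 9/19·19/216 = 1/24 ✓; 4 stages ⇒ order 4.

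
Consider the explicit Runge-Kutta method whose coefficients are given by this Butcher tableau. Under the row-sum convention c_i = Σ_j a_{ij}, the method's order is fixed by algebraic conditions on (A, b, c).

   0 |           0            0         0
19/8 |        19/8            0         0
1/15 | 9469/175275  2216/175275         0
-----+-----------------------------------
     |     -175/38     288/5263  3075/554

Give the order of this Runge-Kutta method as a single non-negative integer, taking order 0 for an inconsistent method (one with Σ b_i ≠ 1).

3

b = (-175/38, 288/5263, 3075/554)
c = (0, 19/8, 1/15)
Ac = (0, 0, 277/9225)
Σ b_i: (-175/38)·1 + 288/5263·1 + 3075/554·1 = 1 ✓
b·c: 288/5263·19/8 + 3075/554·1/15 = 1/2 ✓
b·c²: 288/5263·361/64 + 3075/554·1/225 = 1/3 ✓
b·Ac: 3075/554·277/9225 = 1/6 ✓; 3 stages ⇒ order 3.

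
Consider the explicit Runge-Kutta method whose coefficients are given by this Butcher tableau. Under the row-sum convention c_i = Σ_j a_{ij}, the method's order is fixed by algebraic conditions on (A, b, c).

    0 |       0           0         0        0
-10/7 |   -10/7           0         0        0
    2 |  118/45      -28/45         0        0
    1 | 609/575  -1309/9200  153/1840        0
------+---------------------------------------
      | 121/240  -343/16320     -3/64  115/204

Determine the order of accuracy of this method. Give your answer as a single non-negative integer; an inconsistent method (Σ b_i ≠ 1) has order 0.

4

b = (121/240, -343/16320, -3/64, 115/204)
c = (0, -10/7, 2, 1)
Ac = (0, 0, 8/9, 17/46)
Σ b_i: 121/240·1 + (-343/16320)·1 + (-3/64)·1 + 115/204·1 = 1 ✓
b·c: (-343/16320)·(-10/7) + (-3/64)·2 + 115/204·1 = 1/2 ✓
b·c²: (-343/16320)·100/49 + (-3/64)·4 + 115/204·1 = 1/3 ✓
b·Ac: (-3/64)·8/9 + 115/204·17/46 = 1/6 ✓
b·c³: (-343/16320)·(-1000/343) + (-3/64)·8 + 115/204·1 = 1/4 ✓
b·(c∘Ac): (-3/64)·16/9 + 115/204·17/46 = 1/8 ✓
b·Ac²: (-3/64)·(-80/63) + 115/204·34/805 = 1/12 ✓
b·A²c: 115/204·17/230 = 1/24 ✓; 4 stages ⇒ order 4.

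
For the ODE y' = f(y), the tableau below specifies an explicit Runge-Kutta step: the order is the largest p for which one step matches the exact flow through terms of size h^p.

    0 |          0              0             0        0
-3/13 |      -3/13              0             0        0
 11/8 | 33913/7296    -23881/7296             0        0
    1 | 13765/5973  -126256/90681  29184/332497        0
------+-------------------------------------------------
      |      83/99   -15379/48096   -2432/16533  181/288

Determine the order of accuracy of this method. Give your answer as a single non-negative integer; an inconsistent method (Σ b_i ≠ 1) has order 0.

4

b = (83/99, -15379/48096, -2432/16533, 181/288)
c = (0, -3/13, 11/8, 1)
Ac = (0, 0, 1837/2432, 80/181)
Σ b_i: 83/99·1 + (-15379/48096)·1 + (-2432/16533)·1 + 181/288·1 = 1 ✓
b·c: (-15379/48096)·(-3/13) + (-2432/16533)·11/8 + 181/288·1 = 1/2 ✓
b·c²: (-15379/48096)·9/169 + (-2432/16533)·121/64 + 181/288·1 = 1/3 ✓
b·Ac: (-2432/16533)·1837/2432 + 181/288·80/181 = 1/6 ✓
b·c³: (-15379/48096)·(-27/2197) + (-2432/16533)·1331/512 + 181/288·1 = 1/4 ✓
b·(c∘Ac): (-2432/16533)·20207/19456 + 181/288·80/181 = 1/8 ✓
b·Ac²: (-2432/16533)·(-5511/31616) + 181/288·216/2353 = 1/12 ✓
b·A²c: 181/288·12/181 = 1/24 ✓; 4 stages ⇒ order 4.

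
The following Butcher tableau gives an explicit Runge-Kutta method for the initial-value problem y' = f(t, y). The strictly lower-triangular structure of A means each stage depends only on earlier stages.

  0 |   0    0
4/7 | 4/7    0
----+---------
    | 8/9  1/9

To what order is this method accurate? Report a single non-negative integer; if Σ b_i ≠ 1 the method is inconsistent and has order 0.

b = (8/9, 1/9)
c = (0, 4/7)
Σ b_i: 8/9·1 + 1/9·1 = 1 ✓
b·c: 1/9·4/7 = 4/63 ≠ 1/2 ⇒ order 1.

1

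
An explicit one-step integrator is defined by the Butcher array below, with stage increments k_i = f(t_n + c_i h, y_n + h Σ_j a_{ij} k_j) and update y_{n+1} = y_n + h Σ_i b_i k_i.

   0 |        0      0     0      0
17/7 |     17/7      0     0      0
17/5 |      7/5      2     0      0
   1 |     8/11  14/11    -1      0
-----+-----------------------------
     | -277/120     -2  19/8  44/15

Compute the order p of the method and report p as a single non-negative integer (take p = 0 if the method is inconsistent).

1

b = (-277/120, -2, 19/8, 44/15)
c = (0, 17/7, 17/5, 1)
Ac = (0, 0, 34/7, -17/55)
Σ b_i: (-277/120)·1 + (-2)·1 + 19/8·1 + 44/15·1 = 1 ✓
b·c: (-2)·17/7 + 19/8·17/5 + 44/15·1 = 5167/840 ≠ 1/2 ⇒ order 1.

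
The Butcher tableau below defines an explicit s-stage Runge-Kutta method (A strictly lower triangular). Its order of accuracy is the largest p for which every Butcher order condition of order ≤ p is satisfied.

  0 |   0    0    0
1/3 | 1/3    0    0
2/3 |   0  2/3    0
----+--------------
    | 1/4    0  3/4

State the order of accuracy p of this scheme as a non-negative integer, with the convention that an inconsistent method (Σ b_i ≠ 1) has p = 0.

3

b = (1/4, 0, 3/4)
c = (0, 1/3, 2/3)
Ac = (0, 0, 2/9)
Σ b_i: 1/4·1 + 3/4·1 = 1 ✓
b·c: 3/4·2/3 = 1/2 ✓
b·c²: 3/4·4/9 = 1/3 ✓
b·Ac: 3/4·2/9 = 1/6 ✓; 3 stages ⇒ order 3.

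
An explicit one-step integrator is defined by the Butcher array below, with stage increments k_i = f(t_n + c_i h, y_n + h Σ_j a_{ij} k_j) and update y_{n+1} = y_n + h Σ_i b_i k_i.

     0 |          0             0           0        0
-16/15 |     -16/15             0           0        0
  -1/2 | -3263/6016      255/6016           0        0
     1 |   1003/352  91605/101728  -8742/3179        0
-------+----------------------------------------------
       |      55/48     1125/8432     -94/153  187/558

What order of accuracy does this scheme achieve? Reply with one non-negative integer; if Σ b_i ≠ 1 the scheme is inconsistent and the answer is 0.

b = (55/48, 1125/8432, -94/153, 187/558)
c = (0, -16/15, -1/2, 1)
Ac = (0, 0, -17/376, 155/374)
Σ b_i: 55/48·1 + 1125/8432·1 + (-94/153)·1 + 187/558·1 = 1 ✓
b·c: 1125/8432·(-16/15) + (-94/153)·(-1/2) + 187/558·1 = 1/2 ✓
b·c²: 1125/8432·256/225 + (-94/153)·1/4 + 187/558·1 = 1/3 ✓
b·Ac: (-94/153)·(-17/376) + 187/558·155/374 = 1/6 ✓
b·c³: 1125/8432·(-4096/3375) + (-94/153)·(-1/8) + 187/558·1 = 1/4 ✓
b·(c∘Ac): (-94/153)·17/752 + 187/558·155/374 = 1/8 ✓
b·Ac²: (-94/153)·34/705 + 187/558·1891/5610 = 1/12 ✓
b·A²c: 187/558·93/748 = 1/24 ✓; 4 stages ⇒ order 4.

4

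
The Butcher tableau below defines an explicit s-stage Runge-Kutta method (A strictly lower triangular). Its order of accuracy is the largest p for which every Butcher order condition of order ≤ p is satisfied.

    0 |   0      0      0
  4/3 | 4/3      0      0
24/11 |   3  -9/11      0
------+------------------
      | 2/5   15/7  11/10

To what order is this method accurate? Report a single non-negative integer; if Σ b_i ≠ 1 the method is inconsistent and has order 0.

b = (2/5, 15/7, 11/10)
c = (0, 4/3, 24/11)
Ac = (0, 0, -12/11)
Σ b_i: 2/5·1 + 15/7·1 + 11/10·1 = 51/14 ≠ 1 ⇒ order 0.

0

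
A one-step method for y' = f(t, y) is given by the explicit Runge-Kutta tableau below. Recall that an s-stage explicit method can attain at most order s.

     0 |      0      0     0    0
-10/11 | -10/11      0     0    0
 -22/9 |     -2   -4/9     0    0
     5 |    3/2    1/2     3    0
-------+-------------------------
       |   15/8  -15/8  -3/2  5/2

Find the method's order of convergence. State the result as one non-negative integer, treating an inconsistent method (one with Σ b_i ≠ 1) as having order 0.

1

b = (15/8, -15/8, -3/2, 5/2)
c = (0, -10/11, -22/9, 5)
Ac = (0, 0, 40/99, -257/33)
Σ b_i: 15/8·1 + (-15/8)·1 + (-3/2)·1 + 5/2·1 = 1 ✓
b·c: (-15/8)·(-10/11) + (-3/2)·(-22/9) + 5/2·5 = 2359/132 ≠ 1/2 ⇒ order 1.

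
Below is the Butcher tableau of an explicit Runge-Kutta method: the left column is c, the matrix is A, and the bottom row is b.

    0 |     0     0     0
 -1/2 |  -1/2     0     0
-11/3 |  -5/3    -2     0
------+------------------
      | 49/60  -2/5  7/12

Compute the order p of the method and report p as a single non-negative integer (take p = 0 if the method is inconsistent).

1

b = (49/60, -2/5, 7/12)
c = (0, -1/2, -11/3)
Ac = (0, 0, 1)
Σ b_i: 49/60·1 + (-2/5)·1 + 7/12·1 = 1 ✓
b·c: (-2/5)·(-1/2) + 7/12·(-11/3) = -349/180 ≠ 1/2 ⇒ order 1.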